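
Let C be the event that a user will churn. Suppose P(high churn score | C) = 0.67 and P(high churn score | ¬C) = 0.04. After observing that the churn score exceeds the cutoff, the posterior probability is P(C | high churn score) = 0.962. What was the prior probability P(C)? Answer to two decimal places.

P(C) = 0.60

In odds form, posterior odds = prior odds × likelihood ratio, so prior odds = posterior odds ÷ LR.
Posterior odds = 0.962/(1−0.962) = 25.3158. LR = 0.67/0.04 = 16.7500.
Prior odds = 25.3158/16.7500 = 1.5114, so P(C) = 1.5114/(1+1.5114) ≈ 0.60.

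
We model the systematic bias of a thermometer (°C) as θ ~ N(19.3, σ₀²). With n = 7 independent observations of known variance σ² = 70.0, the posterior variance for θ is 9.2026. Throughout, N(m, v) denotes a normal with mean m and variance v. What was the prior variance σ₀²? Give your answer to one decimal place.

For the Normal–Normal model with known σ², precisions add: τ_n = τ₀ + n/σ².
So 1/σ₀² = 1/9.2026 − 7/70.0 = 0.108665 − 0.100000 = 0.008665.
Hence σ₀² = 1/0.008665 ≈ 115.4.

σ₀² = 115.4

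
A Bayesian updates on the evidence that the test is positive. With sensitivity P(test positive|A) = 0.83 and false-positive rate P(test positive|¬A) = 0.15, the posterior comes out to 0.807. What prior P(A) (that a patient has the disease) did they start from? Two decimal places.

In odds form, posterior odds = prior odds × likelihood ratio, so prior odds = posterior odds ÷ LR.
Posterior odds = 0.807/(1−0.807) = 4.1813. LR = 0.83/0.15 = 5.5333.
Prior odds = 4.1813/5.5333 = 0.7557, so P(A) = 0.7557/(1+0.7557) ≈ 0.43.

P(A) = 0.43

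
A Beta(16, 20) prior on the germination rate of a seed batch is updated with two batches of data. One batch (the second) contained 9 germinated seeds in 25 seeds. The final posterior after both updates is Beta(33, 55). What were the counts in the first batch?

Because Beta–binomial updating is additive in the counts, the combined data contributed (α_post−α_prior, β_post−β_prior) successes and failures.
Total across both batches: 33−16=17 germinated seeds, 55−20=35 non-germinating seeds.
Subtract the second batch: 17−9=8 germinated seeds and 35−16=19 non-germinating seeds.

8 germinated seeds and 19 non-germinating seeds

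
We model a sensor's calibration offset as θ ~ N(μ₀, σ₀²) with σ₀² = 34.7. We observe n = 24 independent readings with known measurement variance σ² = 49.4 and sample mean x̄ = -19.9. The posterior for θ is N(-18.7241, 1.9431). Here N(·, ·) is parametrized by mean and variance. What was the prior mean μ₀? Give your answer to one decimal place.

μ₀ = 1.1

The posterior mean is a precision-weighted average: μ_n = (τ₀μ₀ + τ_data·x̄)/(τ₀+τ_data), with τ₀=1/σ₀² and τ_data=n/σ².
Here τ₀ = 1/34.7 = 0.028818 and τ_data = 24/49.4 = 0.485830, so τ_n = 0.514648.
Rearranging for μ₀: μ₀ = (μ_n·τ_n − τ_data·x̄)/τ₀ = (-18.7241·0.514648 − 0.485830·-19.9) / 0.028818 = 0.031696/0.028818 ≈ 1.1.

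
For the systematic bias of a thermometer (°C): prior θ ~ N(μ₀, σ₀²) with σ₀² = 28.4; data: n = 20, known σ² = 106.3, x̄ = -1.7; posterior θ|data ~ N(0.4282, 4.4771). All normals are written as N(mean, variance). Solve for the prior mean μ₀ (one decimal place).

μ₀ = 11.8

With known observation variance, the Normal–Normal posterior has precision τ_n = τ₀ + n/σ² and mean μ_n = (τ₀μ₀ + (n/σ²)x̄)/τ_n.
Here τ₀ = 1/28.4 = 0.035211 and τ_data = 20/106.3 = 0.188147, so τ_n = 0.223358.
Rearranging for μ₀: μ₀ = (μ_n·τ_n − τ_data·x̄)/τ₀ = (0.4282·0.223358 − 0.188147·-1.7) / 0.035211 = 0.415492/0.035211 ≈ 11.8.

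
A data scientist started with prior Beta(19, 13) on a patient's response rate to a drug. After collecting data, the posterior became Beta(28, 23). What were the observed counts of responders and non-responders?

A Beta(α, β) prior with s successes and f failures in binomial data gives a Beta(α+s, β+f) posterior.
So s = 28 − 19 = 9 and f = 23 − 13 = 10.

9 responders and 10 non-responders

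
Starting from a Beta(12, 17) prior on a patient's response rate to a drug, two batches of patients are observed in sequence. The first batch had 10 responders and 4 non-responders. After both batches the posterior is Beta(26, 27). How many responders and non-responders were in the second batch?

Sequential conjugate updates are equivalent to a single update on the pooled data, so total successes = posterior α − prior α and total failures = posterior β − prior β.
Total across both batches: 26−12=14 responders, 27−17=10 non-responders.
Subtract the first batch: 14−10=4 responders and 10−4=6 non-responders.

4 responders and 6 non-responders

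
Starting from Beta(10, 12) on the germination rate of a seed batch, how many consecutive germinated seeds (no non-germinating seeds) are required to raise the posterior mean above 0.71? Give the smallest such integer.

k = 20

After k germinated seeds and 0 non-germinating seeds the posterior is Beta(10+k, 12), with mean (10+k)/(10+12+k).
Set (10+k)/(22+k) > 0.71 and solve: k > (0.71·22 − 10)/(1 − 0.71) = 19.379.
The smallest integer exceeding 19.379 is 20, and checking k=20: (30)/(42) = 0.7143 > 0.71.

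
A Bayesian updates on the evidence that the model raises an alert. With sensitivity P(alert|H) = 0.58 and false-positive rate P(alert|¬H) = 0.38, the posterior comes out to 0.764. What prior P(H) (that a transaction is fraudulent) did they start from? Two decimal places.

P(H) = 0.68

In odds form, posterior odds = prior odds × likelihood ratio, so prior odds = posterior odds ÷ LR.
Posterior odds = 0.764/(1−0.764) = 3.2373. LR = 0.58/0.38 = 1.5263.
Prior odds = 3.2373/1.5263 = 2.1210, so P(H) = 2.1210/(1+2.1210) ≈ 0.68.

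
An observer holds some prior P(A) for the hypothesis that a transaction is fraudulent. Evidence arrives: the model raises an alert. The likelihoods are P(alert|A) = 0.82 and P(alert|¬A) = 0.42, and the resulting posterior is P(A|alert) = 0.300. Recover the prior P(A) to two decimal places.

P(A) = 0.18

In odds form, posterior odds = prior odds × likelihood ratio, so prior odds = posterior odds ÷ LR.
Posterior odds = 0.300/(1−0.300) = 0.4286. LR = 0.82/0.42 = 1.9524.
Prior odds = 0.4286/1.9524 = 0.2195, so P(A) = 0.2195/(1+0.2195) ≈ 0.18.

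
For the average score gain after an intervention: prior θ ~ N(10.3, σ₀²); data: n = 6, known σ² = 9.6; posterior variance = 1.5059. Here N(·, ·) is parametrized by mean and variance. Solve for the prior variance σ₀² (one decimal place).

Posterior precision equals prior precision plus data precision: 1/σ_n² = 1/σ₀² + n/σ².
So 1/σ₀² = 1/1.5059 − 6/9.6 = 0.664055 − 0.625000 = 0.039055.
Hence σ₀² = 1/0.039055 ≈ 25.6.

σ₀² = 25.6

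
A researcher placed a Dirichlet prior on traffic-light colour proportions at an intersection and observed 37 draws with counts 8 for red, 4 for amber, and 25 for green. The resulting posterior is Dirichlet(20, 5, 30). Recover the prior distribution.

Dirichlet(12, 1, 5)

For a Dirichlet(α) prior with multinomial counts c, the posterior is Dirichlet(α + c) componentwise.
Subtract each count from the matching posterior parameter: 20−8=12, 5−4=1, 30−25=5.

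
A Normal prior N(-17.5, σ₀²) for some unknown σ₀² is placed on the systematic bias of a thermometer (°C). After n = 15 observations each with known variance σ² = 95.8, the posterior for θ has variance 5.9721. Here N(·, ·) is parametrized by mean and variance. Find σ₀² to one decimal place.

σ₀² = 92.0

Posterior precision equals prior precision plus data precision: 1/σ_n² = 1/σ₀² + n/σ².
So 1/σ₀² = 1/5.9721 − 15/95.8 = 0.167445 − 0.156576 = 0.010869.
Hence σ₀² = 1/0.010869 ≈ 92.0.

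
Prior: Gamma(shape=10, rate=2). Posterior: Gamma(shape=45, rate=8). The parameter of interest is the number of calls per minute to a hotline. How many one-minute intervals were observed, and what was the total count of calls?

n = 6 one-minute intervals with total 35 calls

Gamma–Poisson conjugacy: posterior shape = α + Σxᵢ, posterior rate = β + n.
Matching: Σxᵢ = 45 − 10 = 35 and n = 8 − 2 = 6.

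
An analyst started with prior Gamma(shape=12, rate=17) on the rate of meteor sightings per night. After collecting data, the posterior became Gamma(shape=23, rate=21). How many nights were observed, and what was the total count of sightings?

n = 4 nights with total 11 sightings

Gamma–Poisson conjugacy: posterior shape = α + Σxᵢ, posterior rate = β + n.
Matching: Σxᵢ = 23 − 12 = 11 and n = 21 − 17 = 4.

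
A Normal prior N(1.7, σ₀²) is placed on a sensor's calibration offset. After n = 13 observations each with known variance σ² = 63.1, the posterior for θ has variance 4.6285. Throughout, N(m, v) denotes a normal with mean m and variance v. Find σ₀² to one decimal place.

Posterior precision equals prior precision plus data precision: 1/σ_n² = 1/σ₀² + n/σ².
So 1/σ₀² = 1/4.6285 − 13/63.1 = 0.216053 − 0.206022 = 0.010031.
Hence σ₀² = 1/0.010031 ≈ 99.7.

σ₀² = 99.7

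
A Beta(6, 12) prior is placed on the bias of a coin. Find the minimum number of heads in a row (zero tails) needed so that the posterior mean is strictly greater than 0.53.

k = 8

After k heads and 0 tails the posterior is Beta(6+k, 12), with mean (6+k)/(6+12+k).
Set (6+k)/(18+k) > 0.53 and solve: k > (0.53·18 − 6)/(1 − 0.53) = 7.532.
The smallest integer exceeding 7.532 is 8.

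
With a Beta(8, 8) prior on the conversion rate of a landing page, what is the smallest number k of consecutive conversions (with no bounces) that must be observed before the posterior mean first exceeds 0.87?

After k conversions and 0 bounces the posterior is Beta(8+k, 8), with mean (8+k)/(8+8+k).
Set (8+k)/(16+k) > 0.87 and solve: k > (0.87·16 − 8)/(1 − 0.87) = 45.538.
The smallest integer exceeding 45.538 is 46, and checking k=46: (54)/(62) = 0.8710 > 0.87.

k = 46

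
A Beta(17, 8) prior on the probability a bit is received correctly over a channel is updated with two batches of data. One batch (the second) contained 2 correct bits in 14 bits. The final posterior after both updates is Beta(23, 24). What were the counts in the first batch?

Because Beta–binomial updating is additive in the counts, the combined data contributed (α_post−α_prior, β_post−β_prior) successes and failures.
Total across both batches: 23−17=6 correct bits, 24−8=16 errors.
Subtract the second batch: 6−2=4 correct bits and 16−12=4 errors.

4 correct bits and 4 errors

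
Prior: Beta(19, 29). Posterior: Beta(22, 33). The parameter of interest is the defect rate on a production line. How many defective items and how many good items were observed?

Beta is conjugate to the binomial likelihood: posterior = Beta(a+s, b+f).
Match parameters: s=22−19=3, f=33−29=4.

3 defective items and 4 good items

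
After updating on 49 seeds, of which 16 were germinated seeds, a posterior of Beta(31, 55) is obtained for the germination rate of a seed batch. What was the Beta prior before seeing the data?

Under Beta–binomial conjugacy the posterior parameters are (a+s, b+f).
So a = 31 − 16 = 15 and b = 55 − 33 = 22.

Beta(15, 22)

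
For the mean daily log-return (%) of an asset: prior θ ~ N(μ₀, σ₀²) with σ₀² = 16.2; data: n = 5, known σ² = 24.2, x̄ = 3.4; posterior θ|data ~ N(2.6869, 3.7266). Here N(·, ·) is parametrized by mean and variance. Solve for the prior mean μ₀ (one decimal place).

The posterior mean is a precision-weighted average: μ_n = (τ₀μ₀ + τ_data·x̄)/(τ₀+τ_data), with τ₀=1/σ₀² and τ_data=n/σ².
Here τ₀ = 1/16.2 = 0.061728 and τ_data = 5/24.2 = 0.206612, so τ_n = 0.268340.
Rearranging for μ₀: μ₀ = (μ_n·τ_n − τ_data·x̄)/τ₀ = (2.6869·0.268340 − 0.206612·3.4) / 0.061728 = 0.018522/0.061728 ≈ 0.3.

μ₀ = 0.3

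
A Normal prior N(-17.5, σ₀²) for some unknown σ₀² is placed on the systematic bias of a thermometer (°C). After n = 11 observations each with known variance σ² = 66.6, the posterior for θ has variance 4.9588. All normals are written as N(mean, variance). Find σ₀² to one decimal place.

Posterior precision equals prior precision plus data precision: 1/σ_n² = 1/σ₀² + n/σ².
So 1/σ₀² = 1/4.9588 − 11/66.6 = 0.201662 − 0.165165 = 0.036497.
Hence σ₀² = 1/0.036497 ≈ 27.4.

σ₀² = 27.4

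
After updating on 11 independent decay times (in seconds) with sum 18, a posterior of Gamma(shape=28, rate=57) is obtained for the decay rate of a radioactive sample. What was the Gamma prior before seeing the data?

Gamma–exponential conjugacy: posterior shape = α + n, posterior rate = β + Σtᵢ.
So α = 28 − 11 = 17 and β = 57 − 18 = 39.

Gamma(shape=17, rate=39)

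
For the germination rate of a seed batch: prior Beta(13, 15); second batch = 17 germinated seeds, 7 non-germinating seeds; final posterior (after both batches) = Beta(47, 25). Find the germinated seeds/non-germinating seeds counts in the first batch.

Sequential conjugate updates are equivalent to a single update on the pooled data, so total successes = posterior α − prior α and total failures = posterior β − prior β.
Total across both batches: 47−13=34 germinated seeds, 25−15=10 non-germinating seeds.
Subtract the second batch: 34−17=17 germinated seeds and 10−7=3 non-germinating seeds.

17 germinated seeds and 3 non-germinating seeds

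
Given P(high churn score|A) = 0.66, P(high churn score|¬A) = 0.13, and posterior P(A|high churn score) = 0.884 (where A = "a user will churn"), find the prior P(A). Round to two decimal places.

P(A) = 0.60

Bayes' rule in odds form gives O(A|E) = O(A)·[P(E|A)/P(E|¬A)], hence O(A) = O(A|E)/LR.
Posterior odds = 0.884/(1−0.884) = 7.6207. LR = 0.66/0.13 = 5.0769.
Prior odds = 7.6207/5.0769 = 1.5011, so P(A) = 1.5011/(1+1.5011) ≈ 0.60.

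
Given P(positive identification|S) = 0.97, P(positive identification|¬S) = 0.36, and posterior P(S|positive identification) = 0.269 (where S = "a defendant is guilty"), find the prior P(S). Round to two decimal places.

Bayes' rule in odds form gives O(S|E) = O(S)·[P(E|S)/P(E|¬S)], hence O(S) = O(S|E)/LR.
Posterior odds = 0.269/(1−0.269) = 0.3680. LR = 0.97/0.36 = 2.6944.
Prior odds = 0.3680/2.6944 = 0.1366, so P(S) = 0.1366/(1+0.1366) ≈ 0.12.

P(S) = 0.12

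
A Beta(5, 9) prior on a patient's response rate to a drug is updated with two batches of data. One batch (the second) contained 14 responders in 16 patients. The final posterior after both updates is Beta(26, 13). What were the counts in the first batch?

7 responders and 2 non-responders

Because Beta–binomial updating is additive in the counts, the combined data contributed (α_post−α_prior, β_post−β_prior) successes and failures.
Total across both batches: 26−5=21 responders, 13−9=4 non-responders.
Subtract the second batch: 21−14=7 responders and 4−2=2 non-responders.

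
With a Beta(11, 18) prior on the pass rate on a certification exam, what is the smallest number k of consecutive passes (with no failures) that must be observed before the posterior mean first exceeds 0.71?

k = 34

After k passes and 0 failures the posterior is Beta(11+k, 18), with mean (11+k)/(11+18+k).
Set (11+k)/(29+k) > 0.71 and solve: k > (0.71·29 − 11)/(1 − 0.71) = 33.069.
The smallest integer exceeding 33.069 is 34, and checking k=34: (45)/(63) = 0.7143 > 0.71.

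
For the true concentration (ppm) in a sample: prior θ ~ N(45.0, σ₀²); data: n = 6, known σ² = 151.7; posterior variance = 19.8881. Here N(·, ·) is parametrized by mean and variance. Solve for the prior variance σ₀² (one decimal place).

σ₀² = 93.2

Posterior precision equals prior precision plus data precision: 1/σ_n² = 1/σ₀² + n/σ².
So 1/σ₀² = 1/19.8881 − 6/151.7 = 0.050281 − 0.039552 = 0.010729.
Hence σ₀² = 1/0.010729 ≈ 93.2.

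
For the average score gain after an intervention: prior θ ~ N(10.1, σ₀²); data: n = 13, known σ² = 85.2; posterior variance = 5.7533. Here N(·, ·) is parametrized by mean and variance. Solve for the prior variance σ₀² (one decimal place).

σ₀² = 47.1

For the Normal–Normal model with known σ², precisions add: τ_n = τ₀ + n/σ².
So 1/σ₀² = 1/5.7533 − 13/85.2 = 0.173813 − 0.152582 = 0.021231.
Hence σ₀² = 1/0.021231 ≈ 47.1.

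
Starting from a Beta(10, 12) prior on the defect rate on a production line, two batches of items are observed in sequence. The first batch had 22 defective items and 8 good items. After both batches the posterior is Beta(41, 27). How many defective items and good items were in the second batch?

Because Beta–binomial updating is additive in the counts, the combined data contributed (α_post−α_prior, β_post−β_prior) successes and failures.
Total across both batches: 41−10=31 defective items, 27−12=15 good items.
Subtract the first batch: 31−22=9 defective items and 15−8=7 good items.

9 defective items and 7 good items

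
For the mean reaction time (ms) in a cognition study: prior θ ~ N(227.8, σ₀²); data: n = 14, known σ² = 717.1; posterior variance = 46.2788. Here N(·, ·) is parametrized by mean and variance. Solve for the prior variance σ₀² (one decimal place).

σ₀² = 479.6

For the Normal–Normal model with known σ², precisions add: τ_n = τ₀ + n/σ².
So 1/σ₀² = 1/46.2788 − 14/717.1 = 0.021608 − 0.019523 = 0.002085.
Hence σ₀² = 1/0.002085 ≈ 479.6.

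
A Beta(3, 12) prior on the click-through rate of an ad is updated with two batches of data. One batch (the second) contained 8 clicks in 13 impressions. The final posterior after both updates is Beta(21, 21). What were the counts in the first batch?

Because Beta–binomial updating is additive in the counts, the combined data contributed (α_post−α_prior, β_post−β_prior) successes and failures.
Total across both batches: 21−3=18 clicks, 21−12=9 non-clicks.
Subtract the second batch: 18−8=10 clicks and 9−5=4 non-clicks.

10 clicks and 4 non-clicks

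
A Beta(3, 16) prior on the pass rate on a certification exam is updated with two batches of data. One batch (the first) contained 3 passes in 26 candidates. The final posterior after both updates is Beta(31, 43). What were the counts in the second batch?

Sequential conjugate updates are equivalent to a single update on the pooled data, so total successes = posterior α − prior α and total failures = posterior β − prior β.
Total across both batches: 31−3=28 passes, 43−16=27 failures.
Subtract the first batch: 28−3=25 passes and 27−23=4 failures.

25 passes and 4 failures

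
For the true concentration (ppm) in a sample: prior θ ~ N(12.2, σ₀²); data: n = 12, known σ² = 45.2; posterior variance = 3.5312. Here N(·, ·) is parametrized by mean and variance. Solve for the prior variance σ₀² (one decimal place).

For the Normal–Normal model with known σ², precisions add: τ_n = τ₀ + n/σ².
So 1/σ₀² = 1/3.5312 − 12/45.2 = 0.283190 − 0.265487 = 0.017703.
Hence σ₀² = 1/0.017703 ≈ 56.5.

σ₀² = 56.5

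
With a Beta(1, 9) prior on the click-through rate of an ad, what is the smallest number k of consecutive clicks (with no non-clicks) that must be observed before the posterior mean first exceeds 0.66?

After k clicks and 0 non-clicks the posterior is Beta(1+k, 9), with mean (1+k)/(1+9+k).
Set (1+k)/(10+k) > 0.66 and solve: k > (0.66·10 − 1)/(1 − 0.66) = 16.471.
The smallest integer exceeding 16.471 is 17, and checking k=17: (18)/(27) = 0.6667 > 0.66.

k = 17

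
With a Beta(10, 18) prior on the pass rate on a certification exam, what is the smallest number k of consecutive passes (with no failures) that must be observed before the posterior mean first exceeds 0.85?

k = 93

After k passes and 0 failures the posterior is Beta(10+k, 18), with mean (10+k)/(10+18+k).
Set (10+k)/(28+k) > 0.85 and solve: k > (0.85·28 − 10)/(1 − 0.85) = 92.000.
The smallest integer exceeding 92.000 is 93.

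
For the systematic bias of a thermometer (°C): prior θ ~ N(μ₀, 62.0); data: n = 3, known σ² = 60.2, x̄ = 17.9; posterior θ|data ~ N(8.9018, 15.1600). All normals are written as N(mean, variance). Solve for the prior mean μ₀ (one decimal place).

With known observation variance, the Normal–Normal posterior has precision τ_n = τ₀ + n/σ² and mean μ_n = (τ₀μ₀ + (n/σ²)x̄)/τ_n.
Here τ₀ = 1/62.0 = 0.016129 and τ_data = 3/60.2 = 0.049834, so τ_n = 0.065963.
Rearranging for μ₀: μ₀ = (μ_n·τ_n − τ_data·x̄)/τ₀ = (8.9018·0.065963 − 0.049834·17.9) / 0.016129 = -0.304839/0.016129 ≈ -18.9.

μ₀ = -18.9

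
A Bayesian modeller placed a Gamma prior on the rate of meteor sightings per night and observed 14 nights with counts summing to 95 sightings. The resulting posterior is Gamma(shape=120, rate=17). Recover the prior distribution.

A Gamma(α, β) prior (rate parametrization) on a Poisson rate with n observations summing to S gives posterior Gamma(α+S, β+n).
So α = 120 − 95 = 25 and β = 17 − 14 = 3.

Gamma(shape=25, rate=3)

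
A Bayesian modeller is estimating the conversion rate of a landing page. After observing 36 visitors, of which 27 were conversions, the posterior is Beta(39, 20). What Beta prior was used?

Beta is conjugate to the binomial likelihood: posterior = Beta(α+s, β+f).
So α = 39 − 27 = 12 and β = 20 − 9 = 11.

Beta(12, 11)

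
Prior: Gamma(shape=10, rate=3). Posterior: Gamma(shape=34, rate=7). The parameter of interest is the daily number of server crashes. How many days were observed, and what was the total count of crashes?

Gamma–Poisson conjugacy: posterior shape = α + Σxᵢ, posterior rate = β + n.
Matching: Σxᵢ = 34 − 10 = 24 and n = 7 − 3 = 4.

n = 4 days with total 24 crashes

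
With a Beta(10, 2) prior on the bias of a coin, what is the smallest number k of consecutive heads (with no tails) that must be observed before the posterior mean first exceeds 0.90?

After k heads and 0 tails the posterior is Beta(10+k, 2), with mean (10+k)/(10+2+k).
Set (10+k)/(12+k) > 0.90 and solve: k > (0.90·12 − 10)/(1 − 0.90) = 8.000.
The smallest integer exceeding 8.000 is 9.

k = 9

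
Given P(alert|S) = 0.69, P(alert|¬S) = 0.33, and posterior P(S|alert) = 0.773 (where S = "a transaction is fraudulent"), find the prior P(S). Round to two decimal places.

In odds form, posterior odds = prior odds × likelihood ratio, so prior odds = posterior odds ÷ LR.
Posterior odds = 0.773/(1−0.773) = 3.4053. LR = 0.69/0.33 = 2.0909.
Prior odds = 3.4053/2.0909 = 1.6286, so P(S) = 1.6286/(1+1.6286) ≈ 0.62.

P(S) = 0.62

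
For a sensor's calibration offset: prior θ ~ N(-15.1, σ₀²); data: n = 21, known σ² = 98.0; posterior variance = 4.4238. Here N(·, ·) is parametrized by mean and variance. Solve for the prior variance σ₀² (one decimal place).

Posterior precision equals prior precision plus data precision: 1/σ_n² = 1/σ₀² + n/σ².
So 1/σ₀² = 1/4.4238 − 21/98.0 = 0.226050 − 0.214286 = 0.011764.
Hence σ₀² = 1/0.011764 ≈ 85.0.

σ₀² = 85.0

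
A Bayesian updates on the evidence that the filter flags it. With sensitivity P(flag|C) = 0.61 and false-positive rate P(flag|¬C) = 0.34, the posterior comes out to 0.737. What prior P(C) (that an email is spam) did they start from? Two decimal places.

P(C) = 0.61

In odds form, posterior odds = prior odds × likelihood ratio, so prior odds = posterior odds ÷ LR.
Posterior odds = 0.737/(1−0.737) = 2.8023. LR = 0.61/0.34 = 1.7941.
Prior odds = 2.8023/1.7941 = 1.5620, so P(C) = 1.5620/(1+1.5620) ≈ 0.61.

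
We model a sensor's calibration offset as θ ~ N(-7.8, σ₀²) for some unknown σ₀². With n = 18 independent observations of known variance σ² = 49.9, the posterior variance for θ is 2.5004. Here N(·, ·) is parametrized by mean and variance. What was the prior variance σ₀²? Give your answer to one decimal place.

For the Normal–Normal model with known σ², precisions add: τ_n = τ₀ + n/σ².
So 1/σ₀² = 1/2.5004 − 18/49.9 = 0.399936 − 0.360721 = 0.039215.
Hence σ₀² = 1/0.039215 ≈ 25.5.

σ₀² = 25.5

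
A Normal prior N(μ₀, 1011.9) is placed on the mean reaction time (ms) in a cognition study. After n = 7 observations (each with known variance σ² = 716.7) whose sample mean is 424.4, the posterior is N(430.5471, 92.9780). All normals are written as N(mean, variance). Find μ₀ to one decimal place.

With known observation variance, the Normal–Normal posterior has precision τ_n = τ₀ + n/σ² and mean μ_n = (τ₀μ₀ + (n/σ²)x̄)/τ_n.
Here τ₀ = 1/1011.9 = 0.000988 and τ_data = 7/716.7 = 0.009767, so τ_n = 0.010755.
Rearranging for μ₀: μ₀ = (μ_n·τ_n − τ_data·x̄)/τ₀ = (430.5471·0.010755 − 0.009767·424.4) / 0.000988 = 0.485419/0.000988 ≈ 491.3.

μ₀ = 491.3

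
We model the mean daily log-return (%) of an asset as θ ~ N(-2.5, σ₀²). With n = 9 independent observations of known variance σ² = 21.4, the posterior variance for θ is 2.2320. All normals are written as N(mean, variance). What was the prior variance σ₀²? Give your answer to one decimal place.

σ₀² = 36.4

For the Normal–Normal model with known σ², precisions add: τ_n = τ₀ + n/σ².
So 1/σ₀² = 1/2.2320 − 9/21.4 = 0.448029 − 0.420561 = 0.027468.
Hence σ₀² = 1/0.027468 ≈ 36.4.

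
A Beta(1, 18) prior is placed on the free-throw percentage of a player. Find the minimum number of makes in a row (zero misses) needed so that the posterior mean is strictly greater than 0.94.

After k makes and 0 misses the posterior is Beta(1+k, 18), with mean (1+k)/(1+18+k).
Set (1+k)/(19+k) > 0.94 and solve: k > (0.94·19 − 1)/(1 − 0.94) = 281.000.
The smallest integer exceeding 281.000 is 282.

k = 282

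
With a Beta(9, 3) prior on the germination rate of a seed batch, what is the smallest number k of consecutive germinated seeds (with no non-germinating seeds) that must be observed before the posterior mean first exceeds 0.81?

k = 4

After k germinated seeds and 0 non-germinating seeds the posterior is Beta(9+k, 3), with mean (9+k)/(9+3+k).
Set (9+k)/(12+k) > 0.81 and solve: k > (0.81·12 − 9)/(1 − 0.81) = 3.789.
The smallest integer exceeding 3.789 is 4, and checking k=4: (13)/(16) = 0.8125 > 0.81.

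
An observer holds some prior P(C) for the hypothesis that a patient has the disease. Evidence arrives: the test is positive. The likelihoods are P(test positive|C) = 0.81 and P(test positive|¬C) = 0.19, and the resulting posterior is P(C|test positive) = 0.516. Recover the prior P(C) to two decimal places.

P(C) = 0.20

In odds form, posterior odds = prior odds × likelihood ratio, so prior odds = posterior odds ÷ LR.
Posterior odds = 0.516/(1−0.516) = 1.0661. LR = 0.81/0.19 = 4.2632.
Prior odds = 1.0661/4.2632 = 0.2501, so P(C) = 0.2501/(1+0.2501) ≈ 0.20.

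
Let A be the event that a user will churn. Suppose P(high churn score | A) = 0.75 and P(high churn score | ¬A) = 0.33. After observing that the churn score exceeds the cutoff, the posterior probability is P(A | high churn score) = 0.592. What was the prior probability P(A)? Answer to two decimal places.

In odds form, posterior odds = prior odds × likelihood ratio, so prior odds = posterior odds ÷ LR.
Posterior odds = 0.592/(1−0.592) = 1.4510. LR = 0.75/0.33 = 2.2727.
Prior odds = 1.4510/2.2727 = 0.6384, so P(A) = 0.6384/(1+0.6384) ≈ 0.39.

P(A) = 0.39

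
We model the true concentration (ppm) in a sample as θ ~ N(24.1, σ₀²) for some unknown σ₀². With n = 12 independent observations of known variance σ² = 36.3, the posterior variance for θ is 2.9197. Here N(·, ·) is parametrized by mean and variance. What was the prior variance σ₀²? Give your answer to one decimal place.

For the Normal–Normal model with known σ², precisions add: τ_n = τ₀ + n/σ².
So 1/σ₀² = 1/2.9197 − 12/36.3 = 0.342501 − 0.330579 = 0.011922.
Hence σ₀² = 1/0.011922 ≈ 83.9.

σ₀² = 83.9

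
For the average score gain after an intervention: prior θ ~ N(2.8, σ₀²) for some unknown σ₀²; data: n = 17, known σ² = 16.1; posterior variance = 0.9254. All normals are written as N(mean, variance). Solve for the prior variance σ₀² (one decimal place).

σ₀² = 40.5

Posterior precision equals prior precision plus data precision: 1/σ_n² = 1/σ₀² + n/σ².
So 1/σ₀² = 1/0.9254 − 17/16.1 = 1.080614 − 1.055901 = 0.024713.
Hence σ₀² = 1/0.024713 ≈ 40.5.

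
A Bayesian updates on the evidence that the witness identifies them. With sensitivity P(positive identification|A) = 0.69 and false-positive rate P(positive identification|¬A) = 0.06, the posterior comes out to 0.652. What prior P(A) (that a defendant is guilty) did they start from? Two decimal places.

P(A) = 0.14

In odds form, posterior odds = prior odds × likelihood ratio, so prior odds = posterior odds ÷ LR.
Posterior odds = 0.652/(1−0.652) = 1.8736. LR = 0.69/0.06 = 11.5000.
Prior odds = 1.8736/11.5000 = 0.1629, so P(A) = 0.1629/(1+0.1629) ≈ 0.14.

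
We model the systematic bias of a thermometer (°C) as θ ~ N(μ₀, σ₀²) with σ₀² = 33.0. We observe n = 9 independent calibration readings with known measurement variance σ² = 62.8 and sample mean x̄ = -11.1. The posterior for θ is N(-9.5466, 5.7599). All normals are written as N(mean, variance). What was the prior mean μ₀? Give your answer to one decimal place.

With known observation variance, the Normal–Normal posterior has precision τ_n = τ₀ + n/σ² and mean μ_n = (τ₀μ₀ + (n/σ²)x̄)/τ_n.
Here τ₀ = 1/33.0 = 0.030303 and τ_data = 9/62.8 = 0.143312, so τ_n = 0.173615.
Rearranging for μ₀: μ₀ = (μ_n·τ_n − τ_data·x̄)/τ₀ = (-9.5466·0.173615 − 0.143312·-11.1) / 0.030303 = -0.066670/0.030303 ≈ -2.2.

μ₀ = -2.2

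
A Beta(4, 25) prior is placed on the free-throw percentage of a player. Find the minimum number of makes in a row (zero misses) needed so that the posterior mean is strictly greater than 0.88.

After k makes and 0 misses the posterior is Beta(4+k, 25), with mean (4+k)/(4+25+k).
Set (4+k)/(29+k) > 0.88 and solve: k > (0.88·29 − 4)/(1 − 0.88) = 179.333.
The smallest integer exceeding 179.333 is 180.

k = 180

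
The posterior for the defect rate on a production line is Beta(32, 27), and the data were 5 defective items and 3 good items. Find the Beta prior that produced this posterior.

Under Beta–binomial conjugacy the posterior parameters are (a+s, b+f).
Subtract the data counts: 32−5=27, 27−3=24.

Beta(27, 24)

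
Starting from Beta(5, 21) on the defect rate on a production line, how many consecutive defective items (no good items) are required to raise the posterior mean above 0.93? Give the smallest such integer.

k = 275

After k defective items and 0 good items the posterior is Beta(5+k, 21), with mean (5+k)/(5+21+k).
Set (5+k)/(26+k) > 0.93 and solve: k > (0.93·26 − 5)/(1 − 0.93) = 274.000.
The smallest integer exceeding 274.000 is 275, and checking k=275: (280)/(301) = 0.9302 > 0.93.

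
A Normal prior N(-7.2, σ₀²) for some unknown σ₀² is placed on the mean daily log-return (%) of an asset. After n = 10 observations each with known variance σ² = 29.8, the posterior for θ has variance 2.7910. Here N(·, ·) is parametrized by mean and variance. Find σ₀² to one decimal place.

σ₀² = 44.0

For the Normal–Normal model with known σ², precisions add: τ_n = τ₀ + n/σ².
So 1/σ₀² = 1/2.7910 − 10/29.8 = 0.358295 − 0.335570 = 0.022725.
Hence σ₀² = 1/0.022725 ≈ 44.0.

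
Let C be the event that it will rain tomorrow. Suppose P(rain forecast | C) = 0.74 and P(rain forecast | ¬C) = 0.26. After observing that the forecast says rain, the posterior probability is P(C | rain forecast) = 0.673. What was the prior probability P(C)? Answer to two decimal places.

In odds form, posterior odds = prior odds × likelihood ratio, so prior odds = posterior odds ÷ LR.
Posterior odds = 0.673/(1−0.673) = 2.0581. LR = 0.74/0.26 = 2.8462.
Prior odds = 2.0581/2.8462 = 0.7231, so P(C) = 0.7231/(1+0.7231) ≈ 0.42.

P(C) = 0.42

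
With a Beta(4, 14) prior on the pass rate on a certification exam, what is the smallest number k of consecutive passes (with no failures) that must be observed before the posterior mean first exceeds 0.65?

k = 23

After k passes and 0 failures the posterior is Beta(4+k, 14), with mean (4+k)/(4+14+k).
Set (4+k)/(18+k) > 0.65 and solve: k > (0.65·18 − 4)/(1 − 0.65) = 22.000.
The smallest integer exceeding 22.000 is 23, and checking k=23: (27)/(41) = 0.6585 > 0.65.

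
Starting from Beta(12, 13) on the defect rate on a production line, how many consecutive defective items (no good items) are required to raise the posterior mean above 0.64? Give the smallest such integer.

After k defective items and 0 good items the posterior is Beta(12+k, 13), with mean (12+k)/(12+13+k).
Set (12+k)/(25+k) > 0.64 and solve: k > (0.64·25 − 12)/(1 − 0.64) = 11.111.
The smallest integer exceeding 11.111 is 12.

k = 12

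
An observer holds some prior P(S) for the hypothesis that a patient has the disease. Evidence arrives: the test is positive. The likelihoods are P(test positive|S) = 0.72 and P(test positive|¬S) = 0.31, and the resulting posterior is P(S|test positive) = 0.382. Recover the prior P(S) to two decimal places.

P(S) = 0.21

In odds form, posterior odds = prior odds × likelihood ratio, so prior odds = posterior odds ÷ LR.
Posterior odds = 0.382/(1−0.382) = 0.6181. LR = 0.72/0.31 = 2.3226.
Prior odds = 0.6181/2.3226 = 0.2661, so P(S) = 0.2661/(1+0.2661) ≈ 0.21.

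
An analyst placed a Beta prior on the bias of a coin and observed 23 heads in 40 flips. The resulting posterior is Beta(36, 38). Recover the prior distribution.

Beta is conjugate to the binomial likelihood: posterior = Beta(a+s, b+f).
So a = 36 − 23 = 13 and b = 38 − 17 = 21.

Beta(13, 21)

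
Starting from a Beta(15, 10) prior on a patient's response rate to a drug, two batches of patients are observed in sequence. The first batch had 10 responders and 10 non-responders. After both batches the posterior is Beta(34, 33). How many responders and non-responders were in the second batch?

Because Beta–binomial updating is additive in the counts, the combined data contributed (α_post−α_prior, β_post−β_prior) successes and failures.
Total across both batches: 34−15=19 responders, 33−10=23 non-responders.
Subtract the first batch: 19−10=9 responders and 23−10=13 non-responders.

9 responders and 13 non-responders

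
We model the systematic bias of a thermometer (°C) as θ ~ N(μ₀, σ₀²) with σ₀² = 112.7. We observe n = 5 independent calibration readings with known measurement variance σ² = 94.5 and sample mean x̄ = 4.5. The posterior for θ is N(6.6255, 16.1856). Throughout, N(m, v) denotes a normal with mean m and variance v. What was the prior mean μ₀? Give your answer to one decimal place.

With known observation variance, the Normal–Normal posterior has precision τ_n = τ₀ + n/σ² and mean μ_n = (τ₀μ₀ + (n/σ²)x̄)/τ_n.
Here τ₀ = 1/112.7 = 0.008873 and τ_data = 5/94.5 = 0.052910, so τ_n = 0.061783.
Rearranging for μ₀: μ₀ = (μ_n·τ_n − τ_data·x̄)/τ₀ = (6.6255·0.061783 − 0.052910·4.5) / 0.008873 = 0.171248/0.008873 ≈ 19.3.

μ₀ = 19.3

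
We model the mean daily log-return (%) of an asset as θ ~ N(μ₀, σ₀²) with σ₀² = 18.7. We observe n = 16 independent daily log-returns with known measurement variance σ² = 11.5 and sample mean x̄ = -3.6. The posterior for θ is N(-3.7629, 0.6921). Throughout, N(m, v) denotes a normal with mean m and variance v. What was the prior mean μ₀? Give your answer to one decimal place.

The posterior mean is a precision-weighted average: μ_n = (τ₀μ₀ + τ_data·x̄)/(τ₀+τ_data), with τ₀=1/σ₀² and τ_data=n/σ².
Here τ₀ = 1/18.7 = 0.053476 and τ_data = 16/11.5 = 1.391304, so τ_n = 1.444780.
Rearranging for μ₀: μ₀ = (μ_n·τ_n − τ_data·x̄)/τ₀ = (-3.7629·1.444780 − 1.391304·-3.6) / 0.053476 = -0.427868/0.053476 ≈ -8.0.

μ₀ = -8.0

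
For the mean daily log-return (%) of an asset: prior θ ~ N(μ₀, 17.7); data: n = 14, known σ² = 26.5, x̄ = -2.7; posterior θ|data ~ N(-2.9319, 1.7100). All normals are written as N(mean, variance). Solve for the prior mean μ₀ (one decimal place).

μ₀ = -5.1

With known observation variance, the Normal–Normal posterior has precision τ_n = τ₀ + n/σ² and mean μ_n = (τ₀μ₀ + (n/σ²)x̄)/τ_n.
Here τ₀ = 1/17.7 = 0.056497 and τ_data = 14/26.5 = 0.528302, so τ_n = 0.584799.
Rearranging for μ₀: μ₀ = (μ_n·τ_n − τ_data·x̄)/τ₀ = (-2.9319·0.584799 − 0.528302·-2.7) / 0.056497 = -0.288157/0.056497 ≈ -5.1.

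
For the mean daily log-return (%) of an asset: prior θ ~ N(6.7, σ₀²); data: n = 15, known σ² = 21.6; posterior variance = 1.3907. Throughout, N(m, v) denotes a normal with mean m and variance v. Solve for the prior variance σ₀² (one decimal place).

σ₀² = 40.6

Posterior precision equals prior precision plus data precision: 1/σ_n² = 1/σ₀² + n/σ².
So 1/σ₀² = 1/1.3907 − 15/21.6 = 0.719062 − 0.694444 = 0.024618.
Hence σ₀² = 1/0.024618 ≈ 40.6.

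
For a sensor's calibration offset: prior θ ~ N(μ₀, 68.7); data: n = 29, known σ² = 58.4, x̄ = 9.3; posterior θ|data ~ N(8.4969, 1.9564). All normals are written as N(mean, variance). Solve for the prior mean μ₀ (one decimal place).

The posterior mean is a precision-weighted average: μ_n = (τ₀μ₀ + τ_data·x̄)/(τ₀+τ_data), with τ₀=1/σ₀² and τ_data=n/σ².
Here τ₀ = 1/68.7 = 0.014556 and τ_data = 29/58.4 = 0.496575, so τ_n = 0.511131.
Rearranging for μ₀: μ₀ = (μ_n·τ_n − τ_data·x̄)/τ₀ = (8.4969·0.511131 − 0.496575·9.3) / 0.014556 = -0.275119/0.014556 ≈ -18.9.

μ₀ = -18.9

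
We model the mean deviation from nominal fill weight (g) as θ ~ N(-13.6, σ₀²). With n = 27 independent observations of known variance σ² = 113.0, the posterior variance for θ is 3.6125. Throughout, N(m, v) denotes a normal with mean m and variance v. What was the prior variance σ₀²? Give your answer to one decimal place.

For the Normal–Normal model with known σ², precisions add: τ_n = τ₀ + n/σ².
So 1/σ₀² = 1/3.6125 − 27/113.0 = 0.276817 − 0.238938 = 0.037879.
Hence σ₀² = 1/0.037879 ≈ 26.4.

σ₀² = 26.4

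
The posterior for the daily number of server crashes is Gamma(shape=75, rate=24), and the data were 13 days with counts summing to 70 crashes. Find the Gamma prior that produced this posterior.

Gamma(shape=5, rate=11)

Gamma–Poisson conjugacy: posterior shape = α + Σxᵢ, posterior rate = β + n.
So α = 75 − 70 = 5 and β = 24 − 13 = 11.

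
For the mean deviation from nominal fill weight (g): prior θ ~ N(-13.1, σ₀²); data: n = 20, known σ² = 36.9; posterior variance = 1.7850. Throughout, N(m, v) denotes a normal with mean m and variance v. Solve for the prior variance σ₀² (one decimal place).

σ₀² = 54.9

Posterior precision equals prior precision plus data precision: 1/σ_n² = 1/σ₀² + n/σ².
So 1/σ₀² = 1/1.7850 − 20/36.9 = 0.560224 − 0.542005 = 0.018219.
Hence σ₀² = 1/0.018219 ≈ 54.9.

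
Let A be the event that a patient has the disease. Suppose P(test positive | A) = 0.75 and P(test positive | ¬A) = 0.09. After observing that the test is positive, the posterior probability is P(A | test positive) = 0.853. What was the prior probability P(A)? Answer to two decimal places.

P(A) = 0.41

In odds form, posterior odds = prior odds × likelihood ratio, so prior odds = posterior odds ÷ LR.
Posterior odds = 0.853/(1−0.853) = 5.8027. LR = 0.75/0.09 = 8.3333.
Prior odds = 5.8027/8.3333 = 0.6963, so P(A) = 0.6963/(1+0.6963) ≈ 0.41.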